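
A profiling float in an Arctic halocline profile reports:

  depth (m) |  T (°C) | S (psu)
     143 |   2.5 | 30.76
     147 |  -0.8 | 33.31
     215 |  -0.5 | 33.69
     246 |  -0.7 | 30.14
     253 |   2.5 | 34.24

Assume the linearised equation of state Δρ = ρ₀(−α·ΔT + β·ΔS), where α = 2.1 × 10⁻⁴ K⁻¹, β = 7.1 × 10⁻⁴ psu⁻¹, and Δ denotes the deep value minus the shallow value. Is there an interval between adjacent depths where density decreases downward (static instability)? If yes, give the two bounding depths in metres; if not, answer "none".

215–246 m

Evaluate Δρ/ρ₀ = −αΔT + βΔS across each adjacent pair:
  143–147 m: −αΔT+βΔS = −(2.1 × 10⁻⁴)(-3.3)+(7.1 × 10⁻⁴)(+2.55) = 2.5 × 10⁻³ → stable
  147–215 m: −αΔT+βΔS = −(2.1 × 10⁻⁴)(+0.3)+(7.1 × 10⁻⁴)(+0.38) = 2.1 × 10⁻⁴ → stable
  215–246 m: −αΔT+βΔS = −(2.1 × 10⁻⁴)(-0.2)+(7.1 × 10⁻⁴)(-3.55) = -2.5 × 10⁻³ → UNSTABLE
  246–253 m: −αΔT+βΔS = −(2.1 × 10⁻⁴)(+3.2)+(7.1 × 10⁻⁴)(+4.10) = 2.2 × 10⁻³ → stable
The 215–246 m interval has Δρ < 0: lighter water underlies denser water.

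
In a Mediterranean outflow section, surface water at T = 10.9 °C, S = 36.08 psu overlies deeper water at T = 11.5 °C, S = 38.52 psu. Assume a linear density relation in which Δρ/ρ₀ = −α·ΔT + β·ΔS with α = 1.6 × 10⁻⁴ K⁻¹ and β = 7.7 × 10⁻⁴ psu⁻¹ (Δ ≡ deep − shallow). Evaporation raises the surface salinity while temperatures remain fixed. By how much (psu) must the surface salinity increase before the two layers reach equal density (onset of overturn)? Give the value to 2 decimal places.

2.32 psu

Neutral buoyancy requires −α(T_deep − T_surf) + β(S_deep − S_surf′) = 0.
S_surf′ = S_deep − (α/β)·ΔT = 38.52 − (1.6 × 10⁻⁴/7.7 × 10⁻⁴)·(+0.6) = 38.3953 psu.
Increase required: 38.3953 − 36.08 = 2.3153 psu.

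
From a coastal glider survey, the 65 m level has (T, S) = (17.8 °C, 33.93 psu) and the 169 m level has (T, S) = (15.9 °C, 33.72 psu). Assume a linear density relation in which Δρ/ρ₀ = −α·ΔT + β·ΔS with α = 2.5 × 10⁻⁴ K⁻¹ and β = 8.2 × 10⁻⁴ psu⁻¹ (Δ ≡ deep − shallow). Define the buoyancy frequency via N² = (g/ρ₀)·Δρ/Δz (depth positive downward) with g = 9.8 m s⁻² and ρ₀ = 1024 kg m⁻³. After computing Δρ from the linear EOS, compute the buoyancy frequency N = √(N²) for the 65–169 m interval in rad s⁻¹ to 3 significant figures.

5.34 × 10⁻³ rad s⁻¹

ΔT = -1.9 K, ΔS = -0.21 psu (deep − shallow).
Δρ/ρ₀ = −αΔT + βΔS = 4.75 × 10⁻⁴ − 1.722 × 10⁻⁴ = 3.028 × 10⁻⁴, so Δρ ≈ 0.3101 kg m⁻³.
N² = (g/ρ₀)·Δρ/Δz = g·(Δρ/ρ₀)/Δz = 9.8 × 3.028 × 10⁻⁴ / 104 = 2.8533 × 10⁻⁵ s⁻².
N = √(2.8533 × 10⁻⁵) = 5.3416 × 10⁻³ rad s⁻¹ ≈ 5.34 × 10⁻³ rad s⁻¹.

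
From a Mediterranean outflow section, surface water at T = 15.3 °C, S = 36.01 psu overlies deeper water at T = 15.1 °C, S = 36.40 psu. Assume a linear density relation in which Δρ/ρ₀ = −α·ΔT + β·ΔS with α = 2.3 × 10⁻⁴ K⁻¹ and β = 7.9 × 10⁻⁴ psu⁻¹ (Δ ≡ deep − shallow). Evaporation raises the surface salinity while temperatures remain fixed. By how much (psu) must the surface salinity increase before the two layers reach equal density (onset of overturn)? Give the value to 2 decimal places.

0.45 psu

Neutral buoyancy requires −α(T_deep − T_surf) + β(S_deep − S_surf′) = 0.
S_surf′ = S_deep − (α/β)·ΔT = 36.40 − (2.3 × 10⁻⁴/7.9 × 10⁻⁴)·(-0.2) = 36.4582 psu.
Increase required: 36.4582 − 36.01 = 0.4482 psu.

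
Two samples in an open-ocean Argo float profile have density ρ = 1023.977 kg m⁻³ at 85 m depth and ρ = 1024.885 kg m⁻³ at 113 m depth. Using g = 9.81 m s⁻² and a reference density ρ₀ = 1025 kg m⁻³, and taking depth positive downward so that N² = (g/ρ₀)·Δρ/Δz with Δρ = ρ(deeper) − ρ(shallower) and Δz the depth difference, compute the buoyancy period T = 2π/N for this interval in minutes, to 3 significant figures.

5.94 min

Δρ = 1024.885 − 1023.977 = 0.908 kg m⁻³ over Δz = 113 − 85 = 28 m.
N² = (9.81/1025) × (0.908/28) = 3.1037 × 10⁻⁴ s⁻².
N = √(3.1037 × 10⁻⁴) = 0.017617 rad s⁻¹, so T = 2π/N = 356.65 s = 5.9442 min ≈ 5.94 min.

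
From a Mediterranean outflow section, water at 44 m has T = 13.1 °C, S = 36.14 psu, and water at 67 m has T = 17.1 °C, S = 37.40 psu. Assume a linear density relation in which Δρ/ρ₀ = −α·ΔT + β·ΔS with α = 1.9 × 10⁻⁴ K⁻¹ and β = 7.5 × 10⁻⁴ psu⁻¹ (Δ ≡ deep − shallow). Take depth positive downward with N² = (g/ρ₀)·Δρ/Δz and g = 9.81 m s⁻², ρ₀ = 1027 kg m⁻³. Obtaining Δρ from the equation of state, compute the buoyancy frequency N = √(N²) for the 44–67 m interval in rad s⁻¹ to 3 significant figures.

ΔT = +4.0 K, ΔS = +1.26 psu (deep − shallow).
Δρ/ρ₀ = −αΔT + βΔS = -7.60 × 10⁻⁴ + 9.45 × 10⁻⁴ = 1.85 × 10⁻⁴, so Δρ ≈ 0.1900 kg m⁻³.
N² = (g/ρ₀)·Δρ/Δz = g·(Δρ/ρ₀)/Δz = 9.81 × 1.85 × 10⁻⁴ / 23 = 7.8907 × 10⁻⁵ s⁻².
N = √(7.8907 × 10⁻⁵) = 8.8830 × 10⁻³ rad s⁻¹ ≈ 8.88 × 10⁻³ rad s⁻¹.

8.88 × 10⁻³ rad s⁻¹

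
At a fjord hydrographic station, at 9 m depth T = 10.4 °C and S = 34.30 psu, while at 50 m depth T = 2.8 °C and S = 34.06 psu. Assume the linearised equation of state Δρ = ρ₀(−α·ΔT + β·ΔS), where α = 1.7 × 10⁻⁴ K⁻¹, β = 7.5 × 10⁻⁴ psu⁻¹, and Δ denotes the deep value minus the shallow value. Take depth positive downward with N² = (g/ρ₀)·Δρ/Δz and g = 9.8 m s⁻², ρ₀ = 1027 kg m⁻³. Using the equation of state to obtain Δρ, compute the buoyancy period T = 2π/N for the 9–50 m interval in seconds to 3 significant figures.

ΔT = -7.6 K, ΔS = -0.24 psu (deep − shallow).
Δρ/ρ₀ = −αΔT + βΔS = 1.292 × 10⁻³ − 1.80 × 10⁻⁴ = 1.112 × 10⁻³, so Δρ ≈ 1.142 kg m⁻³.
N² = (g/ρ₀)·Δρ/Δz = g·(Δρ/ρ₀)/Δz = 9.8 × 1.112 × 10⁻³ / 41 = 2.6580 × 10⁻⁴ s⁻².
N = √(2.6580 × 10⁻⁴) = 0.016303 rad s⁻¹ → T = 2π/N = 385.40 s ≈ 385 s.

385 s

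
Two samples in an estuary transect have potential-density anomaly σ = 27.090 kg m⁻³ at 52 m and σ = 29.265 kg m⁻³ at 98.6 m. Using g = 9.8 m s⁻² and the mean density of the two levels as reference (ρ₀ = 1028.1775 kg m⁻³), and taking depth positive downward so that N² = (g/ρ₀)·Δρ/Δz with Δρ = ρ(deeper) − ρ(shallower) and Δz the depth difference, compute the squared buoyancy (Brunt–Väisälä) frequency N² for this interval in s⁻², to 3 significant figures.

4.45 × 10⁻⁴ s⁻²

Δρ = 1029.265 − 1027.090 = 2.175 kg m⁻³ over Δz = 98.6 − 52 = 46.6 m.
N² = (9.8/1028.1775) × (2.175/46.6) = 4.4487 × 10⁻⁴ s⁻² ≈ 4.45 × 10⁻⁴ s⁻².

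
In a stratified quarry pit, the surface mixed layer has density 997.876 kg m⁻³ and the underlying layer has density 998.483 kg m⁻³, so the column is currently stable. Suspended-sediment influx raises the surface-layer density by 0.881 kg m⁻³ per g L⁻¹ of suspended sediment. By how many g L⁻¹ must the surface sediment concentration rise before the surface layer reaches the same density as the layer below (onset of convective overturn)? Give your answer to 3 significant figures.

Density deficit of the surface layer: 998.483 − 997.876 = 0.607 kg m⁻³.
Required change = 0.607 / 0.881 = 0.689 g L⁻¹.

0.689 g L⁻¹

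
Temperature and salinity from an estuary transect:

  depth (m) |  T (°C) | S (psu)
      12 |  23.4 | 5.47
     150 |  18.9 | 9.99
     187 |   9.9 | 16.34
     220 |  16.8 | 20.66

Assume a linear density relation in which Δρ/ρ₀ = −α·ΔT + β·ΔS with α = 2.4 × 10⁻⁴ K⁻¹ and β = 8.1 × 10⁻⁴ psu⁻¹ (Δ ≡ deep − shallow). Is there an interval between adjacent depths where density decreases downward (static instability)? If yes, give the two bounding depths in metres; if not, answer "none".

Evaluate Δρ/ρ₀ = −αΔT + βΔS across each adjacent pair:
  12–150 m: −αΔT+βΔS = −(2.4 × 10⁻⁴)(-4.5)+(8.1 × 10⁻⁴)(+4.52) = 4.7 × 10⁻³ → stable
  150–187 m: −αΔT+βΔS = −(2.4 × 10⁻⁴)(-9.0)+(8.1 × 10⁻⁴)(+6.35) = 7.3 × 10⁻³ → stable
  187–220 m: −αΔT+βΔS = −(2.4 × 10⁻⁴)(+6.9)+(8.1 × 10⁻⁴)(+4.32) = 1.8 × 10⁻³ → stable
Every interval has Δρ > 0: the column is stably stratified throughout.

none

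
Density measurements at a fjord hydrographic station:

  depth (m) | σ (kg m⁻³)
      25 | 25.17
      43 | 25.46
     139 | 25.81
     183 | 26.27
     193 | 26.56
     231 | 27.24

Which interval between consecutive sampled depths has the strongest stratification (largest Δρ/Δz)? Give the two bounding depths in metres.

Compute the density gradient over each adjacent pair:
  25–43 m: Δρ/Δz = 0.29/18 = 0.016 kg m⁻⁴
  43–139 m: Δρ/Δz = 0.35/96 = 3.6 × 10⁻³ kg m⁻⁴
  139–183 m: Δρ/Δz = 0.46/44 = 0.010 kg m⁻⁴
  183–193 m: Δρ/Δz = 0.29/10 = 0.029 kg m⁻⁴
  193–231 m: Δρ/Δz = 0.68/38 = 0.018 kg m⁻⁴
The largest gradient is in the 183–193 m interval — the pycnocline.

183–193 m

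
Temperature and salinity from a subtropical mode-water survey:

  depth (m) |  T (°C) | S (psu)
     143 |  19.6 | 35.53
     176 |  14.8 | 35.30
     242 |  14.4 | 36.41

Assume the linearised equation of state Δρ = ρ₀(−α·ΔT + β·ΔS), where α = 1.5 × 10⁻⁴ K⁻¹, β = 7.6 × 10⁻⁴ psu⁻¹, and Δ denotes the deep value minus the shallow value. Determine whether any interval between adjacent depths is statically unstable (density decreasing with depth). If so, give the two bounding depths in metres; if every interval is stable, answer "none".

Evaluate Δρ/ρ₀ = −αΔT + βΔS across each adjacent pair:
  143–176 m: −αΔT+βΔS = −(1.5 × 10⁻⁴)(-4.8)+(7.6 × 10⁻⁴)(-0.23) = 5.5 × 10⁻⁴ → stable
  176–242 m: −αΔT+βΔS = −(1.5 × 10⁻⁴)(-0.4)+(7.6 × 10⁻⁴)(+1.11) = 9.0 × 10⁻⁴ → stable
Every interval has Δρ > 0: the column is stably stratified throughout.

none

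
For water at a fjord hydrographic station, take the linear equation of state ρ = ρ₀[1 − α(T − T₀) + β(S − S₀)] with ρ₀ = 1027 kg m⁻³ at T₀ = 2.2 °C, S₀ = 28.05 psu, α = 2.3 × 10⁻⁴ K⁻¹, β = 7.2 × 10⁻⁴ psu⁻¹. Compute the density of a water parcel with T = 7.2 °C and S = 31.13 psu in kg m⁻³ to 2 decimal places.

1028.10 kg m⁻³

T − T₀ = +5.0 K, S − S₀ = +3.08 psu.
Bracket = 1 − α·(+5.0) + β·(+3.08) = 1 + (1.0676 × 10⁻³) = 1.0010676.
ρ = 1027 × 1.0010676 = 1028.10 kg m⁻³.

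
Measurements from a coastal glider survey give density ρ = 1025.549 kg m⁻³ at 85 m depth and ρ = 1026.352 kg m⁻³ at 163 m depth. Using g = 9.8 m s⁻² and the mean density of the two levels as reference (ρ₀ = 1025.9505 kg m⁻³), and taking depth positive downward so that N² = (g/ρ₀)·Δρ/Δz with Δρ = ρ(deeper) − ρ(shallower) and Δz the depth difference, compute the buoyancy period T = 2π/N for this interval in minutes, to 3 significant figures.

Δρ = 1026.352 − 1025.549 = 0.803 kg m⁻³ over Δz = 163 − 85 = 78 m.
N² = (9.8/1025.9505) × (0.803/78) = 9.8338 × 10⁻⁵ s⁻².
N = √(9.8338 × 10⁻⁵) = 9.9166 × 10⁻³ rad s⁻¹, so T = 2π/N = 633.60 s = 10.560 min ≈ 10.6 min.
Since Δρ > 0 the layer is stably stratified.

10.6 min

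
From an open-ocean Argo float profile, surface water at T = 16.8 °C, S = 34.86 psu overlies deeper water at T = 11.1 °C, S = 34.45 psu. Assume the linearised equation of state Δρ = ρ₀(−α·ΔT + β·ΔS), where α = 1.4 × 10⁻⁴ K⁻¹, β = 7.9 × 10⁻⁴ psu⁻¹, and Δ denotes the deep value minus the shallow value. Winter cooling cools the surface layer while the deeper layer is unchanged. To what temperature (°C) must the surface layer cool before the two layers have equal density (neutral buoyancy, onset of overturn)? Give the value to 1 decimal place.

Neutral buoyancy requires Δρ = 0, i.e. −α(T_deep − T_surf′) + β(S_deep − S_surf) = 0.
T_surf′ = T_deep − (β/α)·ΔS = 11.1 − (7.9 × 10⁻⁴/1.4 × 10⁻⁴)·(-0.41) = 13.414 °C.
Cooling required: 16.8 − (13.414) = 3.386 °C.

13.4 °C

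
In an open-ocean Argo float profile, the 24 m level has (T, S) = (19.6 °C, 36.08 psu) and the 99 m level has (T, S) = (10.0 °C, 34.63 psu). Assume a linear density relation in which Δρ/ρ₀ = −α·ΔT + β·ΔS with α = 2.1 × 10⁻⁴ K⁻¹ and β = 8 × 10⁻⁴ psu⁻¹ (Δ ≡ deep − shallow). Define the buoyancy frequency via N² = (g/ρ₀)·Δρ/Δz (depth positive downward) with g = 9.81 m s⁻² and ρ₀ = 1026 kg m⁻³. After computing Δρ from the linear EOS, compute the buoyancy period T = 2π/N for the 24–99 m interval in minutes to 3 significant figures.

ΔT = -9.6 K, ΔS = -1.45 psu (deep − shallow).
Δρ/ρ₀ = −αΔT + βΔS = 2.016 × 10⁻³ − 1.16 × 10⁻³ = 8.56 × 10⁻⁴, so Δρ ≈ 0.8783 kg m⁻³.
N² = (g/ρ₀)·Δρ/Δz = g·(Δρ/ρ₀)/Δz = 9.81 × 8.56 × 10⁻⁴ / 75 = 1.1196 × 10⁻⁴ s⁻².
N = √(1.1196 × 10⁻⁴) = 0.010581 rad s⁻¹ → T = 2π/N = 593.82 s = 9.8970 min ≈ 9.90 min.

9.90 min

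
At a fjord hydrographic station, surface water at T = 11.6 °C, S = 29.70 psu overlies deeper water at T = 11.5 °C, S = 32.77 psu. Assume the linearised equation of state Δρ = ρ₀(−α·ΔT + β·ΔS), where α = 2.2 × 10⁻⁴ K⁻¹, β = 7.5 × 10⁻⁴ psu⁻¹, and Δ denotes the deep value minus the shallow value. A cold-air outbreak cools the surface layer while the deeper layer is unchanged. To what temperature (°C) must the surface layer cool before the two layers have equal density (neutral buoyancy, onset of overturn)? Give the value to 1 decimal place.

Neutral buoyancy requires Δρ = 0, i.e. −α(T_deep − T_surf′) + β(S_deep − S_surf) = 0.
T_surf′ = T_deep − (β/α)·ΔS = 11.5 − (7.5 × 10⁻⁴/2.2 × 10⁻⁴)·(+3.07) = 1.034 °C.
Cooling required: 11.6 − (1.034) = 10.566 °C.

1.0 °C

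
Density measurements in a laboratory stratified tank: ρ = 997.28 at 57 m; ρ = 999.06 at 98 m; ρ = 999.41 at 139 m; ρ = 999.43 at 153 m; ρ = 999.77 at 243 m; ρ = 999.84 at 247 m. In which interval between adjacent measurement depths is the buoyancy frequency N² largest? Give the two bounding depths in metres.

Compute the density gradient over each adjacent pair:
  57–98 m: Δρ/Δz = 1.78/41 = 0.043 kg m⁻⁴
  98–139 m: Δρ/Δz = 0.35/41 = 8.5 × 10⁻³ kg m⁻⁴
  139–153 m: Δρ/Δz = 0.02/14 = 1.4 × 10⁻³ kg m⁻⁴
  153–243 m: Δρ/Δz = 0.34/90 = 3.8 × 10⁻³ kg m⁻⁴
  243–247 m: Δρ/Δz = 0.07/4 = 0.018 kg m⁻⁴
The largest gradient is in the 57–98 m interval — the pycnocline.

57–98 m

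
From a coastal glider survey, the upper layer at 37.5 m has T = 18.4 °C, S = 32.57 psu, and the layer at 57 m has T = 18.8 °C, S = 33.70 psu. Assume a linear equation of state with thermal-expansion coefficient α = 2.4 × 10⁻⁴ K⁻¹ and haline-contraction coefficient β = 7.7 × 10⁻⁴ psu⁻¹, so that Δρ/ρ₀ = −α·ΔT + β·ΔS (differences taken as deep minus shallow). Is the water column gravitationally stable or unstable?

ΔT = 18.8 − 18.4 = +0.4 K and ΔS = 33.70 − 32.57 = +1.13 psu (deep − shallow).
−αΔT = -9.60 × 10⁻⁵; βΔS = 8.701 × 10⁻⁴; sum Δρ/ρ₀ = 7.741 × 10⁻⁴.
Δρ/ρ₀ > 0, so Δρ > 0: deeper water is denser → statically stable.

stable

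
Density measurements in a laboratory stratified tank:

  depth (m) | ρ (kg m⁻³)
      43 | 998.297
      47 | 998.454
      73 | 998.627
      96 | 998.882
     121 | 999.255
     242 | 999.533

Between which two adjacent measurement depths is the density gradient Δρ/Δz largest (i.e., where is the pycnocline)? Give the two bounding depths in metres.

Compute the density gradient over each adjacent pair:
  43–47 m: Δρ/Δz = 0.157/4 = 0.039 kg m⁻⁴
  47–73 m: Δρ/Δz = 0.173/26 = 6.7 × 10⁻³ kg m⁻⁴
  73–96 m: Δρ/Δz = 0.255/23 = 0.011 kg m⁻⁴
  96–121 m: Δρ/Δz = 0.373/25 = 0.015 kg m⁻⁴
  121–242 m: Δρ/Δz = 0.278/121 = 2.3 × 10⁻³ kg m⁻⁴
The largest gradient is in the 43–47 m interval — the pycnocline.

43–47 m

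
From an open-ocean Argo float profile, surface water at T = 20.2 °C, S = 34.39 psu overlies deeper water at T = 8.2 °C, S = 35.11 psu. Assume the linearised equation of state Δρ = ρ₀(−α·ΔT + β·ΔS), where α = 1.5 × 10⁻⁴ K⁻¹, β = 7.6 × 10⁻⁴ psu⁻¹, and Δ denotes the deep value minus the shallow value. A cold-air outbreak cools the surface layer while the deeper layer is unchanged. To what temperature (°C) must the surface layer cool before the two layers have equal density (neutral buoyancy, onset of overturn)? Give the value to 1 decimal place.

Neutral buoyancy requires Δρ = 0, i.e. −α(T_deep − T_surf′) + β(S_deep − S_surf) = 0.
T_surf′ = T_deep − (β/α)·ΔS = 8.2 − (7.6 × 10⁻⁴/1.5 × 10⁻⁴)·(+0.72) = 4.552 °C.
Cooling required: 20.2 − (4.552) = 15.648 °C.

4.6 °C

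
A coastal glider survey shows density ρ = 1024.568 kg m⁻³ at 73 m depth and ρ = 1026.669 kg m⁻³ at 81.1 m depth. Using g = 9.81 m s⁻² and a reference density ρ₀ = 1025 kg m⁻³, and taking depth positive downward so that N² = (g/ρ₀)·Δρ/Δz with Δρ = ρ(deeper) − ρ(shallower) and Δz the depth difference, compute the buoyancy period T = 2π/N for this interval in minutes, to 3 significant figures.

2.10 min

Δρ = 1026.669 − 1024.568 = 2.101 kg m⁻³ over Δz = 81.1 − 73 = 8.1 m.
N² = (9.81/1025) × (2.101/8.1) = 2.4825 × 10⁻³ s⁻².
N = √(2.4825 × 10⁻³) = 0.049825 rad s⁻¹, so T = 2π/N = 126.11 s = 2.1018 min ≈ 2.10 min.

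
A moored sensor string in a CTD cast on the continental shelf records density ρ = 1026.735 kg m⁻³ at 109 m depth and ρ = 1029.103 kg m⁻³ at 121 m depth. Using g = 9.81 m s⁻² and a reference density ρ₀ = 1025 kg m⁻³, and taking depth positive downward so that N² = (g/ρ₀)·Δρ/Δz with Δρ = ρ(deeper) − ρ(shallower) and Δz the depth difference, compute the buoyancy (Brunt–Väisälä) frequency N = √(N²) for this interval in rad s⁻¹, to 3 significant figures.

Δρ = 1029.103 − 1026.735 = 2.368 kg m⁻³ over Δz = 121 − 109 = 12 m.
N² = (9.81/1025) × (2.368/12) = 1.8886 × 10⁻³ s⁻².
N = √(1.8886 × 10⁻³) = 0.043458 rad s⁻¹ ≈ 0.0435 rad s⁻¹.

0.0435 rad s⁻¹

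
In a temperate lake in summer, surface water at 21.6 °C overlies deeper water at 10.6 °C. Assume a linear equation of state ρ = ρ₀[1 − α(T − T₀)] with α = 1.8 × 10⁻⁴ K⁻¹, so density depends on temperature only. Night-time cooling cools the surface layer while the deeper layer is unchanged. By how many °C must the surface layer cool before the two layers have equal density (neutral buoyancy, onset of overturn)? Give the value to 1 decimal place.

11.0 °C

With temperature the only control, equal density requires T_surf′ = T_deep.
T_surf′ = 10.6 °C.
Cooling required: 21.6 − 10.6 = 11.0 °C.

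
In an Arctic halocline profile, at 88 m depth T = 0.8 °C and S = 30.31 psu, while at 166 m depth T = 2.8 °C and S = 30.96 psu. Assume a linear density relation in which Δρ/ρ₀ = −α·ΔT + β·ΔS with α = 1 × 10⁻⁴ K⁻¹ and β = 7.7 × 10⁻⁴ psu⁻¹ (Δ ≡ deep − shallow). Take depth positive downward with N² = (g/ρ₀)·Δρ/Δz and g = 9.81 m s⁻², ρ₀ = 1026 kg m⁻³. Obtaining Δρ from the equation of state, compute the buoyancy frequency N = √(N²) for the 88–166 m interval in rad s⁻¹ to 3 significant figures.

6.15 × 10⁻³ rad s⁻¹

ΔT = +2.0 K, ΔS = +0.65 psu (deep − shallow).
Δρ/ρ₀ = −αΔT + βΔS = -2.00 × 10⁻⁴ + 5.005 × 10⁻⁴ = 3.005 × 10⁻⁴, so Δρ ≈ 0.3083 kg m⁻³.
N² = (g/ρ₀)·Δρ/Δz = g·(Δρ/ρ₀)/Δz = 9.81 × 3.005 × 10⁻⁴ / 78 = 3.7794 × 10⁻⁵ s⁻².
N = √(3.7794 × 10⁻⁵) = 6.1477 × 10⁻³ rad s⁻¹ ≈ 6.15 × 10⁻³ rad s⁻¹.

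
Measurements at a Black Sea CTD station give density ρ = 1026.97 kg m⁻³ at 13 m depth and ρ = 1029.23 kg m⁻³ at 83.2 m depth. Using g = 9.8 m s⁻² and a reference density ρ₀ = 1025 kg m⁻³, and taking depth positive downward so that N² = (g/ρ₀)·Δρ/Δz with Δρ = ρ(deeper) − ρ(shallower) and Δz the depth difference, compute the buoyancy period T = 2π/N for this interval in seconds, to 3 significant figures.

358 s

Δρ = 1029.23 − 1026.97 = 2.26 kg m⁻³ over Δz = 83.2 − 13 = 70.2 m.
N² = (9.8/1025) × (2.26/70.2) = 3.0780 × 10⁻⁴ s⁻².
N = √(3.0780 × 10⁻⁴) = 0.017544 rad s⁻¹, so T = 2π/N = 358.14 s ≈ 358 s.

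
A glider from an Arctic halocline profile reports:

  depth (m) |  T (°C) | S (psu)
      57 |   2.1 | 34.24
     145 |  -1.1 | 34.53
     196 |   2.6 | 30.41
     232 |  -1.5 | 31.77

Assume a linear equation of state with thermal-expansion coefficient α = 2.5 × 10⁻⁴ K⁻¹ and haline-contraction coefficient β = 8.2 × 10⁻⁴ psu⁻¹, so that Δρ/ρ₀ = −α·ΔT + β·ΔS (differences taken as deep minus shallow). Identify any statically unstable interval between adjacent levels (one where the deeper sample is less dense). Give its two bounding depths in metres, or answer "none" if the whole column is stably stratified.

Evaluate Δρ/ρ₀ = −αΔT + βΔS across each adjacent pair:
  57–145 m: −αΔT+βΔS = −(2.5 × 10⁻⁴)(-3.2)+(8.2 × 10⁻⁴)(+0.29) = 1.0 × 10⁻³ → stable
  145–196 m: −αΔT+βΔS = −(2.5 × 10⁻⁴)(+3.7)+(8.2 × 10⁻⁴)(-4.12) = -4.3 × 10⁻³ → UNSTABLE
  196–232 m: −αΔT+βΔS = −(2.5 × 10⁻⁴)(-4.1)+(8.2 × 10⁻⁴)(+1.36) = 2.1 × 10⁻³ → stable
The 145–196 m interval has Δρ < 0: lighter water underlies denser water.

145–196 m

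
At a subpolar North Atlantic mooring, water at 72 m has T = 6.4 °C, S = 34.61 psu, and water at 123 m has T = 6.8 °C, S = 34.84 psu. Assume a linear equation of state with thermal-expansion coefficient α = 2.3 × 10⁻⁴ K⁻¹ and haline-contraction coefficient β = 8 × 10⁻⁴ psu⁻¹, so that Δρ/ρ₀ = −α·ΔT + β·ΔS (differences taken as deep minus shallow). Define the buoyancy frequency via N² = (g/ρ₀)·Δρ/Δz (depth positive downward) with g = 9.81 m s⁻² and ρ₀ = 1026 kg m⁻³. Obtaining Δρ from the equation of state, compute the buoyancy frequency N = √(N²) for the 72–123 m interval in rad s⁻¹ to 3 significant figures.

4.21 × 10⁻³ rad s⁻¹

ΔT = +0.4 K, ΔS = +0.23 psu (deep − shallow).
Δρ/ρ₀ = −αΔT + βΔS = -9.20 × 10⁻⁵ + 1.84 × 10⁻⁴ = 9.20 × 10⁻⁵, so Δρ ≈ 0.09439 kg m⁻³.
N² = (g/ρ₀)·Δρ/Δz = g·(Δρ/ρ₀)/Δz = 9.81 × 9.20 × 10⁻⁵ / 51 = 1.7696 × 10⁻⁵ s⁻².
N = √(1.7696 × 10⁻⁵) = 4.2067 × 10⁻³ rad s⁻¹ ≈ 4.21 × 10⁻³ rad s⁻¹.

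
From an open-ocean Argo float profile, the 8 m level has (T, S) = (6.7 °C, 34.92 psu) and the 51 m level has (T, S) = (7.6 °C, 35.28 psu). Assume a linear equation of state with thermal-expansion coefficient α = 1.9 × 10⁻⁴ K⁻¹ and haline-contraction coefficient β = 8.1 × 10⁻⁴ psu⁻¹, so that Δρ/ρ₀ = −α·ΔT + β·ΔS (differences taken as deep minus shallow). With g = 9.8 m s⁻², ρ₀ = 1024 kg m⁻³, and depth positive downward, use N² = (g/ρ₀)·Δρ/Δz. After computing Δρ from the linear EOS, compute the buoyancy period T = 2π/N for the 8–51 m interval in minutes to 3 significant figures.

ΔT = +0.9 K, ΔS = +0.36 psu (deep − shallow).
Δρ/ρ₀ = −αΔT + βΔS = -1.71 × 10⁻⁴ + 2.916 × 10⁻⁴ = 1.206 × 10⁻⁴, so Δρ ≈ 0.1235 kg m⁻³.
N² = (g/ρ₀)·Δρ/Δz = g·(Δρ/ρ₀)/Δz = 9.8 × 1.206 × 10⁻⁴ / 43 = 2.7486 × 10⁻⁵ s⁻².
N = √(2.7486 × 10⁻⁵) = 5.2427 × 10⁻³ rad s⁻¹ → T = 2π/N = 1.1985 × 10³ s = 19.975 min ≈ 20.0 min.

20.0 min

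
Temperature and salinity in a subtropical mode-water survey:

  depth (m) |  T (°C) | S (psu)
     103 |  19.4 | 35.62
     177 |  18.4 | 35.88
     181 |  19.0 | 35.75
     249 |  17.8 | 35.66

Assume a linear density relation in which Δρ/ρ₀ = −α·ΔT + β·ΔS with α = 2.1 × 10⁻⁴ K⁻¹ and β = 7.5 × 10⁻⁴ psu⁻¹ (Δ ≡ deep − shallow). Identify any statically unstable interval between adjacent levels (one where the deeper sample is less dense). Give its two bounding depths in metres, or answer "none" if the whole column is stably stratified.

177–181 m

Evaluate Δρ/ρ₀ = −αΔT + βΔS across each adjacent pair:
  103–177 m: −αΔT+βΔS = −(2.1 × 10⁻⁴)(-1.0)+(7.5 × 10⁻⁴)(+0.26) = 4.1 × 10⁻⁴ → stable
  177–181 m: −αΔT+βΔS = −(2.1 × 10⁻⁴)(+0.6)+(7.5 × 10⁻⁴)(-0.13) = -2.2 × 10⁻⁴ → UNSTABLE
  181–249 m: −αΔT+βΔS = −(2.1 × 10⁻⁴)(-1.2)+(7.5 × 10⁻⁴)(-0.09) = 1.8 × 10⁻⁴ → stable
The 177–181 m interval has Δρ < 0: lighter water underlies denser water.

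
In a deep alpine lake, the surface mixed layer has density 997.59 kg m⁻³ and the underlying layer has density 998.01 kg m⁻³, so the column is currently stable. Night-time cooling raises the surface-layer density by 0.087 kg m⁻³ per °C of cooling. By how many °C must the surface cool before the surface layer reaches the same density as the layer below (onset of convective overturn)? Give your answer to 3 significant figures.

Density deficit of the surface layer: 998.01 − 997.59 = 0.42 kg m⁻³.
Required change = 0.42 / 0.087 = 4.83 °C.

4.83 °C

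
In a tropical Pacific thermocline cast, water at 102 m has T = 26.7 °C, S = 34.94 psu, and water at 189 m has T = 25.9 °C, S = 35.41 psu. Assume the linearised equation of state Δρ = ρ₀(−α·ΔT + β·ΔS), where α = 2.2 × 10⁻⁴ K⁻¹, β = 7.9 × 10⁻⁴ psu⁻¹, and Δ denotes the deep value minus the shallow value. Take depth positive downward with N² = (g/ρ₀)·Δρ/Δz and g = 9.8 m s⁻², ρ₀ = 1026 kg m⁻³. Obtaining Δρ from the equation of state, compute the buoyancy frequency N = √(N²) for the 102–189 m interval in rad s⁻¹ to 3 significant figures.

7.85 × 10⁻³ rad s⁻¹

ΔT = -0.8 K, ΔS = +0.47 psu (deep − shallow).
Δρ/ρ₀ = −αΔT + βΔS = 1.76 × 10⁻⁴ + 3.713 × 10⁻⁴ = 5.473 × 10⁻⁴, so Δρ ≈ 0.5615 kg m⁻³.
N² = (g/ρ₀)·Δρ/Δz = g·(Δρ/ρ₀)/Δz = 9.8 × 5.473 × 10⁻⁴ / 87 = 6.1650 × 10⁻⁵ s⁻².
N = √(6.1650 × 10⁻⁵) = 7.8518 × 10⁻³ rad s⁻¹ ≈ 7.85 × 10⁻³ rad s⁻¹.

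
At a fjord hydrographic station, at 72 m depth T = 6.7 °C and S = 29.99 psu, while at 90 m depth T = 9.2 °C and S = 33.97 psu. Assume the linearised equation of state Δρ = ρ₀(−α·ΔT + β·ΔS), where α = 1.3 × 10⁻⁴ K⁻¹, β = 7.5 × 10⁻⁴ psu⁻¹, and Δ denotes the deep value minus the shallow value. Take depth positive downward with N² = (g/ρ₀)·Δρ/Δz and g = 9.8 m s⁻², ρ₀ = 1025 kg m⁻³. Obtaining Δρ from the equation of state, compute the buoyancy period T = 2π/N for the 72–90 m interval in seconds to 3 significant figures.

ΔT = +2.5 K, ΔS = +3.98 psu (deep − shallow).
Δρ/ρ₀ = −αΔT + βΔS = -3.25 × 10⁻⁴ + 2.985 × 10⁻³ = 2.66 × 10⁻³, so Δρ ≈ 2.727 kg m⁻³.
N² = (g/ρ₀)·Δρ/Δz = g·(Δρ/ρ₀)/Δz = 9.8 × 2.66 × 10⁻³ / 18 = 1.4482 × 10⁻³ s⁻².
N = √(1.4482 × 10⁻³) = 0.038055 rad s⁻¹ → T = 2π/N = 165.11 s ≈ 165 s.

165 s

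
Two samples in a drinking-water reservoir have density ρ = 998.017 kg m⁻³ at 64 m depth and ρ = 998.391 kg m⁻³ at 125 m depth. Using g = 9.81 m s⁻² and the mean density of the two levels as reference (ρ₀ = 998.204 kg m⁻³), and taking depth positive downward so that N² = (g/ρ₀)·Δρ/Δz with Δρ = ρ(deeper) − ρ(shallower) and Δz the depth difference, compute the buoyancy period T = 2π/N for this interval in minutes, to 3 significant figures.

Δρ = 998.391 − 998.017 = 0.374 kg m⁻³ over Δz = 125 − 64 = 61 m.
N² = (9.81/998.204) × (0.374/61) = 6.0255 × 10⁻⁵ s⁻².
N = √(6.0255 × 10⁻⁵) = 7.7624 × 10⁻³ rad s⁻¹, so T = 2π/N = 809.44 s = 13.491 min ≈ 13.5 min.
Since Δρ > 0 the layer is stably stratified.

13.5 min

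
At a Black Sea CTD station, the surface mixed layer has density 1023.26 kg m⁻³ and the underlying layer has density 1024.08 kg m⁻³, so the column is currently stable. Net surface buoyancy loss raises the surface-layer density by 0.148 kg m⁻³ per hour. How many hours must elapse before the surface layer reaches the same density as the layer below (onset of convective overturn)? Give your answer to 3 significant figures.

5.54 hours

Density deficit of the surface layer: 1024.08 − 1023.26 = 0.82 kg m⁻³.
Required change = 0.82 / 0.148 = 5.54 hours.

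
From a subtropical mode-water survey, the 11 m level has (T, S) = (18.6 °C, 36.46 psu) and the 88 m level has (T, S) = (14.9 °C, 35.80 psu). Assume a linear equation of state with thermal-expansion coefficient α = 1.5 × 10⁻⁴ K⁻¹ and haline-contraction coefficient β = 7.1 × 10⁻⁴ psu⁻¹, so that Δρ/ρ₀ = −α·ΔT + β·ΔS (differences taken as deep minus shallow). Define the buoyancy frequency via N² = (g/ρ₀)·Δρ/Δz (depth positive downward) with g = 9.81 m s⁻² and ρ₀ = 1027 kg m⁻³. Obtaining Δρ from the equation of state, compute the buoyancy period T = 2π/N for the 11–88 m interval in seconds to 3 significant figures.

ΔT = -3.7 K, ΔS = -0.66 psu (deep − shallow).
Δρ/ρ₀ = −αΔT + βΔS = 5.55 × 10⁻⁴ − 4.686 × 10⁻⁴ = 8.64 × 10⁻⁵, so Δρ ≈ 0.08873 kg m⁻³.
N² = (g/ρ₀)·Δρ/Δz = g·(Δρ/ρ₀)/Δz = 9.81 × 8.64 × 10⁻⁵ / 77 = 1.1008 × 10⁻⁵ s⁻².
N = √(1.1008 × 10⁻⁵) = 3.3178 × 10⁻³ rad s⁻¹ → T = 2π/N = 1.8938 × 10³ s ≈ 1.89 × 10³ s.

1.89 × 10³ s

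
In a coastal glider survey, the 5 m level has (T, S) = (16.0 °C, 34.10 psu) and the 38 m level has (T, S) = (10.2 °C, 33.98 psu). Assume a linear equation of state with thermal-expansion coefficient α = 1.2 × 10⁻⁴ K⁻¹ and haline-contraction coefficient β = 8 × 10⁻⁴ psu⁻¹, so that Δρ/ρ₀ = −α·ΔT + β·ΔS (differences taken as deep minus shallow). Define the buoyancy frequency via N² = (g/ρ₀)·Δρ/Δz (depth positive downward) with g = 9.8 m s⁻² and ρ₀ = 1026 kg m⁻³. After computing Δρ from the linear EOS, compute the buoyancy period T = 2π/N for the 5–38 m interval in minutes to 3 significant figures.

ΔT = -5.8 K, ΔS = -0.12 psu (deep − shallow).
Δρ/ρ₀ = −αΔT + βΔS = 6.96 × 10⁻⁴ − 9.60 × 10⁻⁵ = 6.00 × 10⁻⁴, so Δρ ≈ 0.6156 kg m⁻³.
N² = (g/ρ₀)·Δρ/Δz = g·(Δρ/ρ₀)/Δz = 9.8 × 6.00 × 10⁻⁴ / 33 = 1.7818 × 10⁻⁴ s⁻².
N = √(1.7818 × 10⁻⁴) = 0.013348 rad s⁻¹ → T = 2π/N = 470.72 s = 7.8453 min ≈ 7.85 min.

7.85 min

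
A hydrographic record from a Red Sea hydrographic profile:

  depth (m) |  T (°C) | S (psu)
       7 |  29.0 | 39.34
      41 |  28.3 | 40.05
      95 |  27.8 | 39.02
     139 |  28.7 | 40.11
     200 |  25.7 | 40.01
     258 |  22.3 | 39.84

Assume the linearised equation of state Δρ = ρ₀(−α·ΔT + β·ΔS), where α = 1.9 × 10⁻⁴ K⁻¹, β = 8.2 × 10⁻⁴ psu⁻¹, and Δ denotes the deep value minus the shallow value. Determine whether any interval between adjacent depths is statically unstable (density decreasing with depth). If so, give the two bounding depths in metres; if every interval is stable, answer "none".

41–95 m

Evaluate Δρ/ρ₀ = −αΔT + βΔS across each adjacent pair:
  7–41 m: −αΔT+βΔS = −(1.9 × 10⁻⁴)(-0.7)+(8.2 × 10⁻⁴)(+0.71) = 7.2 × 10⁻⁴ → stable
  41–95 m: −αΔT+βΔS = −(1.9 × 10⁻⁴)(-0.5)+(8.2 × 10⁻⁴)(-1.03) = -7.5 × 10⁻⁴ → UNSTABLE
  95–139 m: −αΔT+βΔS = −(1.9 × 10⁻⁴)(+0.9)+(8.2 × 10⁻⁴)(+1.09) = 7.2 × 10⁻⁴ → stable
  139–200 m: −αΔT+βΔS = −(1.9 × 10⁻⁴)(-3.0)+(8.2 × 10⁻⁴)(-0.10) = 4.9 × 10⁻⁴ → stable
  200–258 m: −αΔT+βΔS = −(1.9 × 10⁻⁴)(-3.4)+(8.2 × 10⁻⁴)(-0.17) = 5.1 × 10⁻⁴ → stable
The 41–95 m interval has Δρ < 0: lighter water underlies denser water.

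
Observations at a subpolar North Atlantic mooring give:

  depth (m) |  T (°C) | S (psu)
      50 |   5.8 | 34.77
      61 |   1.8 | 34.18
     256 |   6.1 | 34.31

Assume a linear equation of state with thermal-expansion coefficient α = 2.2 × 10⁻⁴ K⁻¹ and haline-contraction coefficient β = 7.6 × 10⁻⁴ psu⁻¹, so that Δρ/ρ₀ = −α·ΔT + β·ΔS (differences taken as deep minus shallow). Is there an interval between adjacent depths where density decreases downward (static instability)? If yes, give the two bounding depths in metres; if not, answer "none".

61–256 m

Evaluate Δρ/ρ₀ = −αΔT + βΔS across each adjacent pair:
  50–61 m: −αΔT+βΔS = −(2.2 × 10⁻⁴)(-4.0)+(7.6 × 10⁻⁴)(-0.59) = 4.3 × 10⁻⁴ → stable
  61–256 m: −αΔT+βΔS = −(2.2 × 10⁻⁴)(+4.3)+(7.6 × 10⁻⁴)(+0.13) = -8.5 × 10⁻⁴ → UNSTABLE
The 61–256 m interval has Δρ < 0: lighter water underlies denser water.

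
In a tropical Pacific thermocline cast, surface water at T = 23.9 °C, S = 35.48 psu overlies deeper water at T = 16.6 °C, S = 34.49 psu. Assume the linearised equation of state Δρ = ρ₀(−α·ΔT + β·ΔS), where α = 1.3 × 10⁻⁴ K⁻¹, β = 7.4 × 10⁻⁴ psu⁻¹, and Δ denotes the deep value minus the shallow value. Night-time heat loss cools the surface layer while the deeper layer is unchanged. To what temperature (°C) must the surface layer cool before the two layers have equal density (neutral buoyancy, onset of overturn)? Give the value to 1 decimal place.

22.2 °C

Neutral buoyancy requires Δρ = 0, i.e. −α(T_deep − T_surf′) + β(S_deep − S_surf) = 0.
T_surf′ = T_deep − (β/α)·ΔS = 16.6 − (7.4 × 10⁻⁴/1.3 × 10⁻⁴)·(-0.99) = 22.235 °C.
Cooling required: 23.9 − (22.235) = 1.665 °C.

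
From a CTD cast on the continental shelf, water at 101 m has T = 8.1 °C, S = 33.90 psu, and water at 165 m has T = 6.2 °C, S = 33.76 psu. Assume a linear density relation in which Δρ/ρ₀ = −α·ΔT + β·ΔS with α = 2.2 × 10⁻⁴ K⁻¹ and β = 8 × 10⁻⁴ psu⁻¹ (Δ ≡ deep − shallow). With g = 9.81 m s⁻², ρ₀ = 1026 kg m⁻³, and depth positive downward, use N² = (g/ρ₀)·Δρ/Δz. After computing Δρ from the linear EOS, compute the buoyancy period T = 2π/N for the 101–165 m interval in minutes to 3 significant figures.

ΔT = -1.9 K, ΔS = -0.14 psu (deep − shallow).
Δρ/ρ₀ = −αΔT + βΔS = 4.18 × 10⁻⁴ − 1.12 × 10⁻⁴ = 3.06 × 10⁻⁴, so Δρ ≈ 0.3140 kg m⁻³.
N² = (g/ρ₀)·Δρ/Δz = g·(Δρ/ρ₀)/Δz = 9.81 × 3.06 × 10⁻⁴ / 64 = 4.6904 × 10⁻⁵ s⁻².
N = √(4.6904 × 10⁻⁵) = 6.8486 × 10⁻³ rad s⁻¹ → T = 2π/N = 917.44 s = 15.291 min ≈ 15.3 min.

15.3 min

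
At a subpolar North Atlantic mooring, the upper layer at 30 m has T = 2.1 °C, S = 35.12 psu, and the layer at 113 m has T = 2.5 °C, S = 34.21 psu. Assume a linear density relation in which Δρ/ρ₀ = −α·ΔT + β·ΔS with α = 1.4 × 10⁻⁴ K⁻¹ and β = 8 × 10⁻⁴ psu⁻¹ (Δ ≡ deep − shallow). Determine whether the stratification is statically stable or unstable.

unstable

ΔT = 2.5 − 2.1 = +0.4 K and ΔS = 34.21 − 35.12 = -0.91 psu (deep − shallow).
−αΔT = -5.60 × 10⁻⁵; βΔS = -7.28 × 10⁻⁴; sum Δρ/ρ₀ = -7.84 × 10⁻⁴.
Δρ/ρ₀ < 0, so Δρ < 0: deeper water is lighter → statically unstable; the column would overturn.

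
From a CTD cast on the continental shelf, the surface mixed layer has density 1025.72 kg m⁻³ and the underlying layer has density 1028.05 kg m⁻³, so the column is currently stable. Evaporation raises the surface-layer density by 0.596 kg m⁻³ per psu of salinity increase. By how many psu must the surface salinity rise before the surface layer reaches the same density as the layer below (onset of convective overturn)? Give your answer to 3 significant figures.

Density deficit of the surface layer: 1028.05 − 1025.72 = 2.33 kg m⁻³.
Required change = 2.33 / 0.596 = 3.91 psu.

3.91 psu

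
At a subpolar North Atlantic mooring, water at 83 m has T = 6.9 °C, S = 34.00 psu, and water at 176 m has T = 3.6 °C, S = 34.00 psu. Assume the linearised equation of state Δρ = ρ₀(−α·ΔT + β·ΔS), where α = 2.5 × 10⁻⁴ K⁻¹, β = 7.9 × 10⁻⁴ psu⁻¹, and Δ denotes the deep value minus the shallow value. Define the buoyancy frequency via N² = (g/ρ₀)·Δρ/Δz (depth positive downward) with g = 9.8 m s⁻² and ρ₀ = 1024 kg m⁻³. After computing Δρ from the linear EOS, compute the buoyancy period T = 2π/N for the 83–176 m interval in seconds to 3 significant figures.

674 s

ΔT = -3.3 K, ΔS = +0.00 psu (deep − shallow).
Δρ/ρ₀ = −αΔT + βΔS = 8.25 × 10⁻⁴ + 0 = 8.25 × 10⁻⁴, so Δρ ≈ 0.8448 kg m⁻³.
N² = (g/ρ₀)·Δρ/Δz = g·(Δρ/ρ₀)/Δz = 9.8 × 8.25 × 10⁻⁴ / 93 = 8.6935 × 10⁻⁵ s⁻².
N = √(8.6935 × 10⁻⁵) = 9.3239 × 10⁻³ rad s⁻¹ → T = 2π/N = 673.88 s ≈ 674 s.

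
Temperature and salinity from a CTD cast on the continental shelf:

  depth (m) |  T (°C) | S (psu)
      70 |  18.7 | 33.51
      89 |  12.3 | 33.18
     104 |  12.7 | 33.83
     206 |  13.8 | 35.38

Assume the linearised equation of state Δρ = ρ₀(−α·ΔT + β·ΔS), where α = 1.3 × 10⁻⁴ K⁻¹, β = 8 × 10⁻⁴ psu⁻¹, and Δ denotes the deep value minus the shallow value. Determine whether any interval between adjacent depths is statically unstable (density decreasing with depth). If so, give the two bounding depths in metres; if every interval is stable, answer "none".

Evaluate Δρ/ρ₀ = −αΔT + βΔS across each adjacent pair:
  70–89 m: −αΔT+βΔS = −(1.3 × 10⁻⁴)(-6.4)+(8 × 10⁻⁴)(-0.33) = 5.7 × 10⁻⁴ → stable
  89–104 m: −αΔT+βΔS = −(1.3 × 10⁻⁴)(+0.4)+(8 × 10⁻⁴)(+0.65) = 4.7 × 10⁻⁴ → stable
  104–206 m: −αΔT+βΔS = −(1.3 × 10⁻⁴)(+1.1)+(8 × 10⁻⁴)(+1.55) = 1.1 × 10⁻³ → stable
Every interval has Δρ > 0: the column is stably stratified throughout.

none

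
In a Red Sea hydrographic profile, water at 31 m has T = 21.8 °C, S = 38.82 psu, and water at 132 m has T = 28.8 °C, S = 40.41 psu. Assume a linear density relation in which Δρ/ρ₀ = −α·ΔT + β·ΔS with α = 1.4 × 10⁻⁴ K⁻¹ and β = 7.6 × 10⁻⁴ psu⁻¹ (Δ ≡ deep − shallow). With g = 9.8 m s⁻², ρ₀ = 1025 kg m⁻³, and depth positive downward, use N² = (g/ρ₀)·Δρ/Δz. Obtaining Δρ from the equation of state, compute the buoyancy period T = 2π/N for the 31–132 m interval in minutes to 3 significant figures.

ΔT = +7.0 K, ΔS = +1.59 psu (deep − shallow).
Δρ/ρ₀ = −αΔT + βΔS = -9.80 × 10⁻⁴ + 1.2084 × 10⁻³ = 2.284 × 10⁻⁴, so Δρ ≈ 0.2341 kg m⁻³.
N² = (g/ρ₀)·Δρ/Δz = g·(Δρ/ρ₀)/Δz = 9.8 × 2.284 × 10⁻⁴ / 101 = 2.2162 × 10⁻⁵ s⁻².
N = √(2.2162 × 10⁻⁵) = 4.7077 × 10⁻³ rad s⁻¹ → T = 2π/N = 1.3347 × 10³ s = 22.245 min ≈ 22.2 min.

22.2 min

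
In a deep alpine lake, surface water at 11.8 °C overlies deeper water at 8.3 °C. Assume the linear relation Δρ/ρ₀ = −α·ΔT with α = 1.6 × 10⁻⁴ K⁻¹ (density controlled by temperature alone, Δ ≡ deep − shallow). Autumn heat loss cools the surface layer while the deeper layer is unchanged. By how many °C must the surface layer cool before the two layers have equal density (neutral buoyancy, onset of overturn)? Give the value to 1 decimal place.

3.5 °C

With temperature the only control, equal density requires T_surf′ = T_deep.
T_surf′ = 8.3 °C.
Cooling required: 11.8 − 8.3 = 3.5 °C.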